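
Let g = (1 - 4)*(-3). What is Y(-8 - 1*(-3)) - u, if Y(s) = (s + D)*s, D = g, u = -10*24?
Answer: 220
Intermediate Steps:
u = -240
g = 9 (g = -3*(-3) = 9)
D = 9
Y(s) = s*(9 + s) (Y(s) = (s + 9)*s = (9 + s)*s = s*(9 + s))
Y(-8 - 1*(-3)) - u = (-8 - 1*(-3))*(9 + (-8 - 1*(-3))) - 1*(-240) = (-8 + 3)*(9 + (-8 + 3)) + 240 = -5*(9 - 5) + 240 = -5*4 + 240 = -20 + 240 = 220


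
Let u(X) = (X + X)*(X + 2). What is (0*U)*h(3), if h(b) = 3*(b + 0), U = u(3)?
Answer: 0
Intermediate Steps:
u(X) = 2*X*(2 + X) (u(X) = (2*X)*(2 + X) = 2*X*(2 + X))
U = 30 (U = 2*3*(2 + 3) = 2*3*5 = 30)
h(b) = 3*b
(0*U)*h(3) = (0*30)*(3*3) = 0*9 = 0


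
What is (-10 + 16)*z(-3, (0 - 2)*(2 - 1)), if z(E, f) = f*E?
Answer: 36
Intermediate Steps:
z(E, f) = E*f
(-10 + 16)*z(-3, (0 - 2)*(2 - 1)) = (-10 + 16)*(-3*(0 - 2)*(2 - 1)) = 6*(-(-6)) = 6*(-3*(-2)) = 6*6 = 36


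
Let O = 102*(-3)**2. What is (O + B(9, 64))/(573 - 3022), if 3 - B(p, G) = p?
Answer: -912/2449 ≈ -0.37240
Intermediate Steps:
B(p, G) = 3 - p
O = 918 (O = 102*9 = 918)
(O + B(9, 64))/(573 - 3022) = (918 + (3 - 1*9))/(573 - 3022) = (918 + (3 - 9))/(-2449) = (918 - 6)*(-1/2449) = 912*(-1/2449) = -912/2449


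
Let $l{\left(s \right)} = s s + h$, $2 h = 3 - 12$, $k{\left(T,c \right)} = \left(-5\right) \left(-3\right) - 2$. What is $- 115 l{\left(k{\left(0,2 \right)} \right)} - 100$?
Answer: $- \frac{38035}{2} \approx -19018.0$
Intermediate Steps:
$k{\left(T,c \right)} = 13$ ($k{\left(T,c \right)} = 15 - 2 = 13$)
$h = - \frac{9}{2}$ ($h = \frac{3 - 12}{2} = \frac{1}{2} \left(-9\right) = - \frac{9}{2} \approx -4.5$)
$l{\left(s \right)} = - \frac{9}{2} + s^{2}$ ($l{\left(s \right)} = s s - \frac{9}{2} = s^{2} - \frac{9}{2} = - \frac{9}{2} + s^{2}$)
$- 115 l{\left(k{\left(0,2 \right)} \right)} - 100 = - 115 \left(- \frac{9}{2} + 13^{2}\right) - 100 = - 115 \left(- \frac{9}{2} + 169\right) - 100 = \left(-115\right) \frac{329}{2} - 100 = - \frac{37835}{2} - 100 = - \frac{38035}{2}$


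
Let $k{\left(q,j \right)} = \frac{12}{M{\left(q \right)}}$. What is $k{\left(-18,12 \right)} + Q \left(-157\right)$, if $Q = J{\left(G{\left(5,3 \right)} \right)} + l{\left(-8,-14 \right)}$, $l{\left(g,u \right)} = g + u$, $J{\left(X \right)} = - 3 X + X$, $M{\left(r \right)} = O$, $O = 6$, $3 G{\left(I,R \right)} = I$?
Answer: $\frac{11938}{3} \approx 3979.3$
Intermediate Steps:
$G{\left(I,R \right)} = \frac{I}{3}$
$M{\left(r \right)} = 6$
$k{\left(q,j \right)} = 2$ ($k{\left(q,j \right)} = \frac{12}{6} = 12 \cdot \frac{1}{6} = 2$)
$J{\left(X \right)} = - 2 X$
$Q = - \frac{76}{3}$ ($Q = - 2 \cdot \frac{1}{3} \cdot 5 - 22 = \left(-2\right) \frac{5}{3} - 22 = - \frac{10}{3} - 22 = - \frac{76}{3} \approx -25.333$)
$k{\left(-18,12 \right)} + Q \left(-157\right) = 2 - - \frac{11932}{3} = 2 + \frac{11932}{3} = \frac{11938}{3}$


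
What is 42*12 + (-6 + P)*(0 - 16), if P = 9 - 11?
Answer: 632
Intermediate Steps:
P = -2
42*12 + (-6 + P)*(0 - 16) = 42*12 + (-6 - 2)*(0 - 16) = 504 - 8*(-16) = 504 + 128 = 632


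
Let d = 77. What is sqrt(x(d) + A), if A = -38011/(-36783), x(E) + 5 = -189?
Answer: I*sqrt(29009080517)/12261 ≈ 13.891*I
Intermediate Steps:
x(E) = -194 (x(E) = -5 - 189 = -194)
A = 38011/36783 (A = -38011*(-1/36783) = 38011/36783 ≈ 1.0334)
sqrt(x(d) + A) = sqrt(-194 + 38011/36783) = sqrt(-7097891/36783) = I*sqrt(29009080517)/12261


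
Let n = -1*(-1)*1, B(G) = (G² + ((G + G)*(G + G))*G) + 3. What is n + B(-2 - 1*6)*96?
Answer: -190175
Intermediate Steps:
B(G) = 3 + G² + 4*G³ (B(G) = (G² + ((2*G)*(2*G))*G) + 3 = (G² + (4*G²)*G) + 3 = (G² + 4*G³) + 3 = 3 + G² + 4*G³)
n = 1 (n = 1*1 = 1)
n + B(-2 - 1*6)*96 = 1 + (3 + (-2 - 1*6)² + 4*(-2 - 1*6)³)*96 = 1 + (3 + (-2 - 6)² + 4*(-2 - 6)³)*96 = 1 + (3 + (-8)² + 4*(-8)³)*96 = 1 + (3 + 64 + 4*(-512))*96 = 1 + (3 + 64 - 2048)*96 = 1 - 1981*96 = 1 - 190176 = -190175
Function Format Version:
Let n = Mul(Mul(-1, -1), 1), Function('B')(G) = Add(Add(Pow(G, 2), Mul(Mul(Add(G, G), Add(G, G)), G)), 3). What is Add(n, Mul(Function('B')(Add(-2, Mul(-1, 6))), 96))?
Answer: -190175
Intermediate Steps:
Function('B')(G) = Add(3, Pow(G, 2), Mul(4, Pow(G, 3))) (Function('B')(G) = Add(Add(Pow(G, 2), Mul(Mul(Mul(2, G), Mul(2, G)), G)), 3) = Add(Add(Pow(G, 2), Mul(Mul(4, Pow(G, 2)), G)), 3) = Add(Add(Pow(G, 2), Mul(4, Pow(G, 3))), 3) = Add(3, Pow(G, 2), Mul(4, Pow(G, 3))))
n = 1 (n = Mul(1, 1) = 1)
Add(n, Mul(Function('B')(Add(-2, Mul(-1, 6))), 96)) = Add(1, Mul(Add(3, Pow(Add(-2, Mul(-1, 6)), 2), Mul(4, Pow(Add(-2, Mul(-1, 6)), 3))), 96)) = Add(1, Mul(Add(3, Pow(Add(-2, -6), 2), Mul(4, Pow(Add(-2, -6), 3))), 96)) = Add(1, Mul(Add(3, Pow(-8, 2), Mul(4, Pow(-8, 3))), 96)) = Add(1, Mul(Add(3, 64, Mul(4, -512)), 96)) = Add(1, Mul(Add(3, 64, -2048), 96)) = Add(1, Mul(-1981, 96)) = Add(1, -190176) = -190175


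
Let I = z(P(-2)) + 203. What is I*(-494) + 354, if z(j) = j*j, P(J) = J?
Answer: -101904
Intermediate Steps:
z(j) = j²
I = 207 (I = (-2)² + 203 = 4 + 203 = 207)
I*(-494) + 354 = 207*(-494) + 354 = -102258 + 354 = -101904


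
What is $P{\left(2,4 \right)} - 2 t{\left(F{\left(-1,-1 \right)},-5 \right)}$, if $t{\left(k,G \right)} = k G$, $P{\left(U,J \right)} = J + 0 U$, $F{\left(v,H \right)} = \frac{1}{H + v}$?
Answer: $-1$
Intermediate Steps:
$P{\left(U,J \right)} = J$ ($P{\left(U,J \right)} = J + 0 = J$)
$t{\left(k,G \right)} = G k$
$P{\left(2,4 \right)} - 2 t{\left(F{\left(-1,-1 \right)},-5 \right)} = 4 - 2 \left(- \frac{5}{-1 - 1}\right) = 4 - 2 \left(- \frac{5}{-2}\right) = 4 - 2 \left(\left(-5\right) \left(- \frac{1}{2}\right)\right) = 4 - 5 = -1$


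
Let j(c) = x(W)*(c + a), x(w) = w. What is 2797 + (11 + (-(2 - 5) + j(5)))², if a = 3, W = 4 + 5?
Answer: 10193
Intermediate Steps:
W = 9
j(c) = 27 + 9*c (j(c) = 9*(c + 3) = 9*(3 + c) = 27 + 9*c)
2797 + (11 + (-(2 - 5) + j(5)))² = 2797 + (11 + (-(2 - 5) + (27 + 9*5)))² = 2797 + (11 + (-1*(-3) + (27 + 45)))² = 2797 + (11 + (3 + 72))² = 2797 + (11 + 75)² = 2797 + 86² = 2797 + 7396 = 10193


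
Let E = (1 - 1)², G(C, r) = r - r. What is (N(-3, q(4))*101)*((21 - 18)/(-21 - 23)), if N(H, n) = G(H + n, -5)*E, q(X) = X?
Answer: 0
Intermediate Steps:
G(C, r) = 0
E = 0 (E = 0² = 0)
N(H, n) = 0 (N(H, n) = 0*0 = 0)
(N(-3, q(4))*101)*((21 - 18)/(-21 - 23)) = (0*101)*((21 - 18)/(-21 - 23)) = 0*(3/(-44)) = 0*(3*(-1/44)) = 0*(-3/44) = 0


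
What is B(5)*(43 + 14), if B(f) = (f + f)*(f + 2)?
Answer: 3990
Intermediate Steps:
B(f) = 2*f*(2 + f) (B(f) = (2*f)*(2 + f) = 2*f*(2 + f))
B(5)*(43 + 14) = (2*5*(2 + 5))*(43 + 14) = (2*5*7)*57 = 70*57 = 3990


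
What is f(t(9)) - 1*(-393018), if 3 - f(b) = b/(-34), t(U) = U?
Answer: 13362723/34 ≈ 3.9302e+5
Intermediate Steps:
f(b) = 3 + b/34 (f(b) = 3 - b/(-34) = 3 - b*(-1)/34 = 3 - (-1)*b/34 = 3 + b/34)
f(t(9)) - 1*(-393018) = (3 + (1/34)*9) - 1*(-393018) = (3 + 9/34) + 393018 = 111/34 + 393018 = 13362723/34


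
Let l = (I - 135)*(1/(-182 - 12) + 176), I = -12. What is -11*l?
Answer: 55209231/194 ≈ 2.8458e+5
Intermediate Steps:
l = -5019021/194 (l = (-12 - 135)*(1/(-182 - 12) + 176) = -147*(1/(-194) + 176) = -147*(-1/194 + 176) = -147*34143/194 = -5019021/194 ≈ -25871.)
-11*l = -11*(-5019021/194) = 55209231/194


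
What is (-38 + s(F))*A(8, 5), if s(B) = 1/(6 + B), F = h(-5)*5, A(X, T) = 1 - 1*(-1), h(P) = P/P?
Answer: -834/11 ≈ -75.818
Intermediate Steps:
h(P) = 1
A(X, T) = 2 (A(X, T) = 1 + 1 = 2)
F = 5 (F = 1*5 = 5)
(-38 + s(F))*A(8, 5) = (-38 + 1/(6 + 5))*2 = (-38 + 1/11)*2 = -417/11*2 = -834/11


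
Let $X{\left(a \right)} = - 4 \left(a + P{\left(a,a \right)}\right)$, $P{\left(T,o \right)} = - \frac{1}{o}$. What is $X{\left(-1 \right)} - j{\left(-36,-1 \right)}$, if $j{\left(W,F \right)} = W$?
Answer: $36$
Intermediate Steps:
$X{\left(a \right)} = - 4 a + \frac{4}{a}$ ($X{\left(a \right)} = - 4 \left(a - \frac{1}{a}\right) = - 4 a + \frac{4}{a}$)
$X{\left(-1 \right)} - j{\left(-36,-1 \right)} = \left(\left(-4\right) \left(-1\right) + \frac{4}{-1}\right) - -36 = \left(4 + 4 \left(-1\right)\right) + 36 = \left(4 - 4\right) + 36 = 0 + 36 = 36$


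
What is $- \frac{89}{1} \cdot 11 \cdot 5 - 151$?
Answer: $-5046$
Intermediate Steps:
$- \frac{89}{1} \cdot 11 \cdot 5 - 151 = \left(-89\right) 1 \cdot 55 - 151 = \left(-89\right) 55 - 151 = -4895 - 151 = -5046$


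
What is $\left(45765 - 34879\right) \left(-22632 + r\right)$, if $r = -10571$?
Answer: $-361447858$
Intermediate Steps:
$\left(45765 - 34879\right) \left(-22632 + r\right) = \left(45765 - 34879\right) \left(-22632 - 10571\right) = 10886 \left(-33203\right) = -361447858$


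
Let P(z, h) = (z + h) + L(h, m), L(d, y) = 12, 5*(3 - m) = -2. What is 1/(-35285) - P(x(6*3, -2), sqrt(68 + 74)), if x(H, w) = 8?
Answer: -705701/35285 - sqrt(142) ≈ -31.916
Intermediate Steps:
m = 17/5 (m = 3 - 1/5*(-2) = 3 + 2/5 = 17/5 ≈ 3.4000)
P(z, h) = 12 + h + z (P(z, h) = (z + h) + 12 = (h + z) + 12 = 12 + h + z)
1/(-35285) - P(x(6*3, -2), sqrt(68 + 74)) = 1/(-35285) - (12 + sqrt(68 + 74) + 8) = -1/35285 - (12 + sqrt(142) + 8) = -1/35285 - (20 + sqrt(142)) = -1/35285 + (-20 - sqrt(142)) = -705701/35285 - sqrt(142)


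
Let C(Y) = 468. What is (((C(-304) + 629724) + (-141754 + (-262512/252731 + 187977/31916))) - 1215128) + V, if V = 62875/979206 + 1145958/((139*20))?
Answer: -1993405573255906681569149/2744706096815124660 ≈ -7.2627e+5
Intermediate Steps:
V = 140287967731/340274085 (V = 62875*(1/979206) + 1145958/2780 = 62875/979206 + 1145958*(1/2780) = 62875/979206 + 572979/1390 = 140287967731/340274085 ≈ 412.28)
(((C(-304) + 629724) + (-141754 + (-262512/252731 + 187977/31916))) - 1215128) + V = (((468 + 629724) + (-141754 + (-262512/252731 + 187977/31916))) - 1215128) + 140287967731/340274085 = ((630192 + (-141754 + (-262512*1/252731 + 187977*(1/31916)))) - 1215128) + 140287967731/340274085 = ((630192 + (-141754 + (-262512/252731 + 187977/31916))) - 1215128) + 140287967731/340274085 = ((630192 + (-141754 + 39129282195/8066162596)) - 1215128) + 140287967731/340274085 = ((630192 - 1143371683351189/8066162596) - 1215128) + 140287967731/340274085 = (3939859455347243/8066162596 - 1215128) + 140287967731/340274085 = -5861560567605045/8066162596 + 140287967731/340274085 = -1993405573255906681569149/2744706096815124660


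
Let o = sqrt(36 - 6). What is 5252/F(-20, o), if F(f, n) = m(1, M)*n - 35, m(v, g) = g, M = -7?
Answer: 5252/7 - 5252*sqrt(30)/35 ≈ -71.611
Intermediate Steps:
o = sqrt(30) ≈ 5.4772
F(f, n) = -35 - 7*n (F(f, n) = -7*n - 35 = -35 - 7*n)
5252/F(-20, o) = 5252/(-35 - 7*sqrt(30))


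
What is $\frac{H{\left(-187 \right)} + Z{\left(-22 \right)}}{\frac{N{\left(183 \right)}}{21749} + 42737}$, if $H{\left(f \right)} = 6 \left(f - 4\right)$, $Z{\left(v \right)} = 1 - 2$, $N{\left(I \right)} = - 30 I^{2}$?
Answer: $- \frac{24946103}{928482343} \approx -0.026868$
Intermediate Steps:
$Z{\left(v \right)} = -1$ ($Z{\left(v \right)} = 1 - 2 = -1$)
$H{\left(f \right)} = -24 + 6 f$ ($H{\left(f \right)} = 6 \left(-4 + f\right) = -24 + 6 f$)
$\frac{H{\left(-187 \right)} + Z{\left(-22 \right)}}{\frac{N{\left(183 \right)}}{21749} + 42737} = \frac{\left(-24 + 6 \left(-187\right)\right) - 1}{\frac{\left(-30\right) 183^{2}}{21749} + 42737} = \frac{\left(-24 - 1122\right) - 1}{\left(-30\right) 33489 \cdot \frac{1}{21749} + 42737} = \frac{-1146 - 1}{\left(-1004670\right) \frac{1}{21749} + 42737} = - \frac{1147}{- \frac{1004670}{21749} + 42737} = - \frac{1147}{\frac{928482343}{21749}} = \left(-1147\right) \frac{21749}{928482343} = - \frac{24946103}{928482343}$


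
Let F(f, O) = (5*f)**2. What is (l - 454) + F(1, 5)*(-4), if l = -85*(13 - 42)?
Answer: 1911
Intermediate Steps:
F(f, O) = 25*f**2
l = 2465 (l = -85*(-29) = 2465)
(l - 454) + F(1, 5)*(-4) = (2465 - 454) + (25*1**2)*(-4) = 2011 + (25*1)*(-4) = 2011 + 25*(-4) = 2011 - 100 = 1911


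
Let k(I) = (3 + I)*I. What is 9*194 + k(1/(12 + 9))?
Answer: 770050/441 ≈ 1746.1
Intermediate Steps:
k(I) = I*(3 + I)
9*194 + k(1/(12 + 9)) = 9*194 + (3 + 1/(12 + 9))/(12 + 9) = 1746 + (3 + 1/21)/21 = 1746 + (1/21)*(64/21) = 1746 + 64/441 = 770050/441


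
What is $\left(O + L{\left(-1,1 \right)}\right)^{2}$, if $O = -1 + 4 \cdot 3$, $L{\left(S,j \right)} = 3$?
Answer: $196$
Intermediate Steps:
$O = 11$ ($O = -1 + 12 = 11$)
$\left(O + L{\left(-1,1 \right)}\right)^{2} = \left(11 + 3\right)^{2} = 14^{2} = 196$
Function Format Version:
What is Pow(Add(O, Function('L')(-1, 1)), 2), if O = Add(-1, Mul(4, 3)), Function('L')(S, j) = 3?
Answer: 196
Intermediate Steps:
O = 11 (O = Add(-1, 12) = 11)
Pow(Add(O, Function('L')(-1, 1)), 2) = Pow(Add(11, 3), 2) = Pow(14, 2) = 196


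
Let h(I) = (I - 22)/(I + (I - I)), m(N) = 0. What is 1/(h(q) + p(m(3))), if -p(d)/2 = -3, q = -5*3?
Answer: 15/127 ≈ 0.11811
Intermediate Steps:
q = -15
p(d) = 6 (p(d) = -2*(-3) = 6)
h(I) = (-22 + I)/I (h(I) = (-22 + I)/(I + 0) = (-22 + I)/I)
1/(h(q) + p(m(3))) = 1/((-22 - 15)/(-15) + 6) = 1/(-1/15*(-37) + 6) = 1/(37/15 + 6) = 1/(127/15) = 15/127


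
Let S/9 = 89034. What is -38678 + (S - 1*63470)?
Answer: 699158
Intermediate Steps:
S = 801306 (S = 9*89034 = 801306)
-38678 + (S - 1*63470) = -38678 + (801306 - 1*63470) = -38678 + (801306 - 63470) = -38678 + 737836 = 699158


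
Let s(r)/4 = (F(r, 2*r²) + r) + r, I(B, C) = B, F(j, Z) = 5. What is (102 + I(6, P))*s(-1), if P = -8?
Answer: 1296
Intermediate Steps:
s(r) = 20 + 8*r (s(r) = 4*((5 + r) + r) = 4*(5 + 2*r) = 20 + 8*r)
(102 + I(6, P))*s(-1) = (102 + 6)*(20 + 8*(-1)) = 108*(20 - 8) = 108*12 = 1296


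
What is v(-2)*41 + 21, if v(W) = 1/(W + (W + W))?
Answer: 85/6 ≈ 14.167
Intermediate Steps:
v(W) = 1/(3*W) (v(W) = 1/(W + 2*W) = 1/(3*W))
v(-2)*41 + 21 = ((1/3)/(-2))*41 + 21 = ((1/3)*(-1/2))*41 + 21 = -1/6*41 + 21 = -41/6 + 21 = 85/6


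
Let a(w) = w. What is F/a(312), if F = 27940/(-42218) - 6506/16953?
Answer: -8503831/2537558946 ≈ -0.0033512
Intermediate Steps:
F = -34015324/32532807 (F = 27940*(-1/42218) - 6506*1/16953 = -1270/1919 - 6506/16953 = -34015324/32532807 ≈ -1.0456)
F/a(312) = -34015324/32532807/312 = -34015324/32532807*1/312 = -8503831/2537558946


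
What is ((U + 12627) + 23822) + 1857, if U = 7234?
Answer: 45540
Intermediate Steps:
((U + 12627) + 23822) + 1857 = ((7234 + 12627) + 23822) + 1857 = (19861 + 23822) + 1857 = 43683 + 1857 = 45540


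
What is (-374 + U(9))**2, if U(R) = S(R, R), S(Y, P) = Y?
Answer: 133225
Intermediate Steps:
U(R) = R
(-374 + U(9))**2 = (-374 + 9)**2 = (-365)**2 = 133225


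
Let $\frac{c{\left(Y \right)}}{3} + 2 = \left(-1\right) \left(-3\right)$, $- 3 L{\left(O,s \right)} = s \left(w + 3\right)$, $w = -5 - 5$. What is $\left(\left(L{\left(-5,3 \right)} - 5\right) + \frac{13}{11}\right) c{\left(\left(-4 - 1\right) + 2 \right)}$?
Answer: $\frac{105}{11} \approx 9.5455$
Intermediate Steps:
$w = -10$ ($w = -5 - 5 = -10$)
$L{\left(O,s \right)} = \frac{7 s}{3}$ ($L{\left(O,s \right)} = - \frac{s \left(-10 + 3\right)}{3} = - \frac{s \left(-7\right)}{3} = - \frac{\left(-7\right) s}{3} = \frac{7 s}{3}$)
$c{\left(Y \right)} = 3$ ($c{\left(Y \right)} = -6 + 3 \left(\left(-1\right) \left(-3\right)\right) = -6 + 3 \cdot 3 = -6 + 9 = 3$)
$\left(\left(L{\left(-5,3 \right)} - 5\right) + \frac{13}{11}\right) c{\left(\left(-4 - 1\right) + 2 \right)} = \left(\left(\frac{7}{3} \cdot 3 - 5\right) + \frac{13}{11}\right) 3 = \left(\left(7 - 5\right) + 13 \cdot \frac{1}{11}\right) 3 = \left(2 + \frac{13}{11}\right) 3 = \frac{35}{11} \cdot 3 = \frac{105}{11}$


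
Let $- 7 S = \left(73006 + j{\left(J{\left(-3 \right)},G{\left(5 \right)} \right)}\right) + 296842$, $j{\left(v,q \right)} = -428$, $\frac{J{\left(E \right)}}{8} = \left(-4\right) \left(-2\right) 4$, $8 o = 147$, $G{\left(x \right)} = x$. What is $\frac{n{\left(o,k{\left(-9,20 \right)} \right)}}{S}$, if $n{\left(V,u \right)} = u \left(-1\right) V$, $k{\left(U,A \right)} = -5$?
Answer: $- \frac{343}{197024} \approx -0.0017409$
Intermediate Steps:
$o = \frac{147}{8}$ ($o = \frac{1}{8} \cdot 147 = \frac{147}{8} \approx 18.375$)
$J{\left(E \right)} = 256$ ($J{\left(E \right)} = 8 \left(-4\right) \left(-2\right) 4 = 8 \cdot 8 \cdot 4 = 8 \cdot 32 = 256$)
$n{\left(V,u \right)} = - V u$ ($n{\left(V,u \right)} = - u V = - V u$)
$S = - \frac{369420}{7}$ ($S = - \frac{\left(73006 - 428\right) + 296842}{7} = - \frac{72578 + 296842}{7} = \left(- \frac{1}{7}\right) 369420 = - \frac{369420}{7} \approx -52774.0$)
$\frac{n{\left(o,k{\left(-9,20 \right)} \right)}}{S} = \frac{\left(-1\right) \frac{147}{8} \left(-5\right)}{- \frac{369420}{7}} = \frac{735}{8} \left(- \frac{7}{369420}\right) = - \frac{343}{197024}$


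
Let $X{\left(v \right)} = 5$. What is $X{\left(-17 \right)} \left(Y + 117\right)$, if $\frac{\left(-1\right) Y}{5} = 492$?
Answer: $-11715$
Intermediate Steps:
$Y = -2460$ ($Y = \left(-5\right) 492 = -2460$)
$X{\left(-17 \right)} \left(Y + 117\right) = 5 \left(-2460 + 117\right) = 5 \left(-2343\right) = -11715$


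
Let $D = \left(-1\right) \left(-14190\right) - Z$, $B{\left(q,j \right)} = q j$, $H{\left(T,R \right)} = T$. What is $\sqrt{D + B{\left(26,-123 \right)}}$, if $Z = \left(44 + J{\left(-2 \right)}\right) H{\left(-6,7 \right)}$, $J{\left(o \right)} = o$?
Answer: $2 \sqrt{2811} \approx 106.04$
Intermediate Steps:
$Z = -252$ ($Z = \left(44 - 2\right) \left(-6\right) = 42 \left(-6\right) = -252$)
$B{\left(q,j \right)} = j q$
$D = 14442$ ($D = \left(-1\right) \left(-14190\right) - -252 = 14190 + 252 = 14442$)
$\sqrt{D + B{\left(26,-123 \right)}} = \sqrt{14442 - 3198} = \sqrt{11244} = 2 \sqrt{2811}$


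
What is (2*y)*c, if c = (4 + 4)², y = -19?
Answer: -2432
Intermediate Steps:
c = 64 (c = 8² = 64)
(2*y)*c = (2*(-19))*64 = -38*64 = -2432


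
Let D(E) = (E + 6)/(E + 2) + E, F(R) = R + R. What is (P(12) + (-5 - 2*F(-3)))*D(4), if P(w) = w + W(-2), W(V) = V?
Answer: 289/3 ≈ 96.333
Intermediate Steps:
F(R) = 2*R
P(w) = -2 + w (P(w) = w - 2 = -2 + w)
D(E) = E + (6 + E)/(2 + E) (D(E) = (6 + E)/(2 + E) + E = E + (6 + E)/(2 + E))
(P(12) + (-5 - 2*F(-3)))*D(4) = ((-2 + 12) + (-5 - 4*(-3)))*((6 + 4**2 + 3*4)/(2 + 4)) = (10 + (-5 - 2*(-6)))*((6 + 16 + 12)/6) = (10 + (-5 + 12))*((1/6)*34) = (10 + 7)*(17/3) = 17*(17/3) = 289/3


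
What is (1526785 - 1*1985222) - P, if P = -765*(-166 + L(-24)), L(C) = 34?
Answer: -559417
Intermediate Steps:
P = 100980 (P = -765*(-166 + 34) = -765*(-132) = 100980)
(1526785 - 1*1985222) - P = (1526785 - 1*1985222) - 1*100980 = (1526785 - 1985222) - 100980 = -458437 - 100980 = -559417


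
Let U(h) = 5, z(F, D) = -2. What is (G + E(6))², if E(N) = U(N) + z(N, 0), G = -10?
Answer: 49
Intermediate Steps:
E(N) = 3 (E(N) = 5 - 2 = 3)
(G + E(6))² = (-10 + 3)² = (-7)² = 49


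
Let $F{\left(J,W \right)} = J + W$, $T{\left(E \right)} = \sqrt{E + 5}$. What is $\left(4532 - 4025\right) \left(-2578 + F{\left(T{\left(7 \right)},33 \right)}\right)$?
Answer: $-1290315 + 1014 \sqrt{3} \approx -1.2886 \cdot 10^{6}$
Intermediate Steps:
$T{\left(E \right)} = \sqrt{5 + E}$
$\left(4532 - 4025\right) \left(-2578 + F{\left(T{\left(7 \right)},33 \right)}\right) = \left(4532 - 4025\right) \left(-2578 + \left(\sqrt{5 + 7} + 33\right)\right) = 507 \left(-2578 + \left(\sqrt{12} + 33\right)\right) = 507 \left(-2578 + \left(2 \sqrt{3} + 33\right)\right) = 507 \left(-2578 + \left(33 + 2 \sqrt{3}\right)\right) = 507 \left(-2545 + 2 \sqrt{3}\right) = -1290315 + 1014 \sqrt{3}$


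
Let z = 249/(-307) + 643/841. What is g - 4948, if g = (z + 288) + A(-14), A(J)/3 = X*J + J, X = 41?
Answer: -1658605296/258187 ≈ -6424.0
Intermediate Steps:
z = -12008/258187 (z = 249*(-1/307) + 643*(1/841) = -249/307 + 643/841 = -12008/258187 ≈ -0.046509)
A(J) = 126*J (A(J) = 3*(41*J + J) = 3*(42*J) = 126*J)
g = -381096020/258187 (g = (-12008/258187 + 288) + 126*(-14) = 74345848/258187 - 1764 = -381096020/258187 ≈ -1476.0)
g - 4948 = -381096020/258187 - 4948 = -1658605296/258187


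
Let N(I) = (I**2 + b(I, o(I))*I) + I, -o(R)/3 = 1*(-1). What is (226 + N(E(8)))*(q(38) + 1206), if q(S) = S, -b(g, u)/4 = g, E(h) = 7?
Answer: 106984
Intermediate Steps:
o(R) = 3 (o(R) = -3*(-1) = 3)
b(g, u) = -4*g
N(I) = I - 3*I**2 (N(I) = (I**2 + (-4*I)*I) + I = (I**2 - 4*I**2) + I = -3*I**2 + I = I - 3*I**2)
(226 + N(E(8)))*(q(38) + 1206) = (226 + 7*(1 - 3*7))*(38 + 1206) = (226 + 7*(1 - 21))*1244 = (226 + 7*(-20))*1244 = (226 - 140)*1244 = 86*1244 = 106984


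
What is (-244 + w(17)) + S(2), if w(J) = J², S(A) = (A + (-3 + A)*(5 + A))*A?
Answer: 35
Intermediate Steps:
S(A) = A*(A + (-3 + A)*(5 + A))
(-244 + w(17)) + S(2) = (-244 + 17²) + 2*(-15 + 2² + 3*2) = (-244 + 289) + 2*(-15 + 4 + 6) = 45 + 2*(-5) = 45 - 10 = 35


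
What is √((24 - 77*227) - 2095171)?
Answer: I*√2112626 ≈ 1453.5*I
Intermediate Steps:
√((24 - 77*227) - 2095171) = √((24 - 17479) - 2095171) = √(-17455 - 2095171) = √(-2112626) = I*√2112626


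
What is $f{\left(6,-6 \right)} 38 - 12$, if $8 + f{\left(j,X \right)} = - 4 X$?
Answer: $596$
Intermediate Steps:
$f{\left(j,X \right)} = -8 - 4 X$
$f{\left(6,-6 \right)} 38 - 12 = \left(-8 - -24\right) 38 - 12 = \left(-8 + 24\right) 38 - 12 = 16 \cdot 38 - 12 = 608 - 12 = 596$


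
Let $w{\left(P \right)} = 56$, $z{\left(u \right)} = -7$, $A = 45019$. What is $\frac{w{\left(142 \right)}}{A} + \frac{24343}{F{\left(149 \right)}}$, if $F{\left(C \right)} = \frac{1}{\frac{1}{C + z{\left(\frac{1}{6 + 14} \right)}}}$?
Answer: $\frac{1095905469}{6392698} \approx 171.43$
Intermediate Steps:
$F{\left(C \right)} = -7 + C$ ($F{\left(C \right)} = \frac{1}{\frac{1}{C - 7}} = \frac{1}{\frac{1}{-7 + C}} = -7 + C$)
$\frac{w{\left(142 \right)}}{A} + \frac{24343}{F{\left(149 \right)}} = \frac{56}{45019} + \frac{24343}{-7 + 149} = 56 \cdot \frac{1}{45019} + \frac{24343}{142} = \frac{56}{45019} + 24343 \cdot \frac{1}{142} = \frac{56}{45019} + \frac{24343}{142} = \frac{1095905469}{6392698}$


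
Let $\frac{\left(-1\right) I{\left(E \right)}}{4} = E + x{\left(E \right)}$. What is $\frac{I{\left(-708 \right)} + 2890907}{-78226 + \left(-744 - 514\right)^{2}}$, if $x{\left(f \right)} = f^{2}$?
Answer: $\frac{888683}{1504338} \approx 0.59075$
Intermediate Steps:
$I{\left(E \right)} = - 4 E - 4 E^{2}$ ($I{\left(E \right)} = - 4 \left(E + E^{2}\right) = - 4 E - 4 E^{2}$)
$\frac{I{\left(-708 \right)} + 2890907}{-78226 + \left(-744 - 514\right)^{2}} = \frac{4 \left(-708\right) \left(-1 - -708\right) + 2890907}{-78226 + \left(-744 - 514\right)^{2}} = \frac{4 \left(-708\right) \left(-1 + 708\right) + 2890907}{-78226 + \left(-1258\right)^{2}} = \frac{4 \left(-708\right) 707 + 2890907}{-78226 + 1582564} = \frac{-2002224 + 2890907}{1504338} = 888683 \cdot \frac{1}{1504338} = \frac{888683}{1504338}$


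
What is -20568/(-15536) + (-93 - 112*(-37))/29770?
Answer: 21101428/14453335 ≈ 1.4600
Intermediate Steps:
-20568/(-15536) + (-93 - 112*(-37))/29770 = -20568*(-1/15536) + (-93 + 4144)*(1/29770) = 2571/1942 + 4051*(1/29770) = 2571/1942 + 4051/29770 = 21101428/14453335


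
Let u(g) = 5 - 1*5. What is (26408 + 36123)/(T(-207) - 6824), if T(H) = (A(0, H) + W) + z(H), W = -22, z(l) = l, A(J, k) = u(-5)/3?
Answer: -62531/7053 ≈ -8.8659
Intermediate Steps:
u(g) = 0 (u(g) = 5 - 5 = 0)
A(J, k) = 0 (A(J, k) = 0/3 = 0*(⅓) = 0)
T(H) = -22 + H (T(H) = (0 - 22) + H = -22 + H)
(26408 + 36123)/(T(-207) - 6824) = (26408 + 36123)/((-22 - 207) - 6824) = 62531/(-229 - 6824) = 62531/(-7053) = 62531*(-1/7053) = -62531/7053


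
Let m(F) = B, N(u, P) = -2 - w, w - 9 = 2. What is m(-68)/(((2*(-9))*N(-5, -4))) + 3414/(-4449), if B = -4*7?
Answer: -153908/173511 ≈ -0.88702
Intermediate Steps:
w = 11 (w = 9 + 2 = 11)
N(u, P) = -13 (N(u, P) = -2 - 1*11 = -2 - 11 = -13)
B = -28
m(F) = -28
m(-68)/(((2*(-9))*N(-5, -4))) + 3414/(-4449) = -28/((2*(-9))*(-13)) + 3414/(-4449) = -28/((-18*(-13))) + 3414*(-1/4449) = -28/234 - 1138/1483 = -28*1/234 - 1138/1483 = -14/117 - 1138/1483 = -153908/173511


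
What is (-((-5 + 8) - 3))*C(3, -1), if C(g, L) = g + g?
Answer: 0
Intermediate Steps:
C(g, L) = 2*g
(-((-5 + 8) - 3))*C(3, -1) = (-((-5 + 8) - 3))*(2*3) = -(3 - 3)*6 = -1*0*6 = 0*6 = 0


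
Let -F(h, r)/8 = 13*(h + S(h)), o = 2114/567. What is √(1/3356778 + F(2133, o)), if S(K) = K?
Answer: I*√4999187558256867798/3356778 ≈ 666.08*I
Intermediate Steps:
o = 302/81 (o = 2114*(1/567) = 302/81 ≈ 3.7284)
F(h, r) = -208*h (F(h, r) = -104*(h + h) = -104*2*h = -208*h)
√(1/3356778 + F(2133, o)) = √(1/3356778 - 208*2133) = √(1/3356778 - 443664) = √(-1489281554591/3356778) = I*√4999187558256867798/3356778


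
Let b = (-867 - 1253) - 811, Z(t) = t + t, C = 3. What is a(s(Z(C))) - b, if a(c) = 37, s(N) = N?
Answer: 2968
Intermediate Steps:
Z(t) = 2*t
b = -2931 (b = -2120 - 811 = -2931)
a(s(Z(C))) - b = 37 - 1*(-2931) = 37 + 2931 = 2968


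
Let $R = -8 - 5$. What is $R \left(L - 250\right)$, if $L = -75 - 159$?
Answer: $6292$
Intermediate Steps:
$R = -13$ ($R = -8 - 5 = -13$)
$L = -234$ ($L = -75 - 159 = -234$)
$R \left(L - 250\right) = - 13 \left(-234 - 250\right) = \left(-13\right) \left(-484\right) = 6292$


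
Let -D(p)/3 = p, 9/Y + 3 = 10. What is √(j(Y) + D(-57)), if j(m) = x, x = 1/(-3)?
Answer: 16*√6/3 ≈ 13.064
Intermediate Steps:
Y = 9/7 (Y = 9/(-3 + 10) = 9/7 ≈ 1.2857)
D(p) = -3*p
x = -⅓ ≈ -0.33333
j(m) = -⅓
√(j(Y) + D(-57)) = √(-⅓ - 3*(-57)) = √(-⅓ + 171) = √(512/3) = 16*√6/3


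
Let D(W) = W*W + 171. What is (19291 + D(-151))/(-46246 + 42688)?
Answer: -42263/3558 ≈ -11.878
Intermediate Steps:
D(W) = 171 + W² (D(W) = W² + 171 = 171 + W²)
(19291 + D(-151))/(-46246 + 42688) = (19291 + (171 + (-151)²))/(-46246 + 42688) = (19291 + (171 + 22801))/(-3558) = (19291 + 22972)*(-1/3558) = 42263*(-1/3558) = -42263/3558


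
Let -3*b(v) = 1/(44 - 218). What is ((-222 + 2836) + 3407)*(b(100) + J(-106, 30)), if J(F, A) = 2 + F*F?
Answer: 3924512553/58 ≈ 6.7664e+7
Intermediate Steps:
J(F, A) = 2 + F**2
b(v) = 1/522 (b(v) = -1/(3*(44 - 218)) = -1/3/(-174) = -1/3*(-1/174) = 1/522)
((-222 + 2836) + 3407)*(b(100) + J(-106, 30)) = ((-222 + 2836) + 3407)*(1/522 + (2 + (-106)**2)) = (2614 + 3407)*(1/522 + (2 + 11236)) = 6021*(1/522 + 11238) = 6021*(5866237/522) = 3924512553/58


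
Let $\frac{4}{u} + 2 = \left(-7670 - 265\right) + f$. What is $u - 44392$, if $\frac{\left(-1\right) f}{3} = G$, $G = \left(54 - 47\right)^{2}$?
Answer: $- \frac{89716233}{2021} \approx -44392.0$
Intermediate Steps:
$G = 49$ ($G = 7^{2} = 49$)
$f = -147$ ($f = \left(-3\right) 49 = -147$)
$u = - \frac{1}{2021}$ ($u = \frac{4}{-2 - 8082} = \frac{4}{-8084} = 4 \left(- \frac{1}{8084}\right) = - \frac{1}{2021} \approx -0.0004948$)
$u - 44392 = - \frac{1}{2021} - 44392 = - \frac{89716233}{2021}$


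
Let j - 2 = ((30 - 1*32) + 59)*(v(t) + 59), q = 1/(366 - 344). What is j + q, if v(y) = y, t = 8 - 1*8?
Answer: 74031/22 ≈ 3365.0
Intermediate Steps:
q = 1/22 ≈ 0.045455
t = 0 (t = 8 - 8 = 0)
j = 3365 (j = 2 + ((30 - 1*32) + 59)*(0 + 59) = 2 + ((30 - 32) + 59)*59 = 2 + (-2 + 59)*59 = 2 + 57*59 = 2 + 3363 = 3365)
j + q = 3365 + 1/22 = 74031/22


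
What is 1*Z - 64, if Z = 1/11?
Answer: -703/11 ≈ -63.909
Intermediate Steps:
Z = 1/11 ≈ 0.090909
1*Z - 64 = 1*(1/11) - 64 = 1/11 - 64 = -703/11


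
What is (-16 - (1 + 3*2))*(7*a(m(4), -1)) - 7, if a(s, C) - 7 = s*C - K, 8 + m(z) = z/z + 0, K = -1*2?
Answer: -2583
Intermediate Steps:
K = -2
m(z) = -7 (m(z) = -8 + (z/z + 0) = -8 + (1 + 0) = -8 + 1 = -7)
a(s, C) = 9 + C*s (a(s, C) = 7 + (s*C - 1*(-2)) = 7 + (C*s + 2) = 7 + (2 + C*s) = 9 + C*s)
(-16 - (1 + 3*2))*(7*a(m(4), -1)) - 7 = (-16 - (1 + 3*2))*(7*(9 - 1*(-7))) - 7 = (-16 - (1 + 6))*(7*(9 + 7)) - 7 = (-16 - 1*7)*(7*16) - 7 = (-16 - 7)*112 - 7 = -23*112 - 7 = -2576 - 7 = -2583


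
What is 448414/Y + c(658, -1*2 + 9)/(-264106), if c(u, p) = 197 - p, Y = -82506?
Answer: -29611126006/5447582409 ≈ -5.4356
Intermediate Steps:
448414/Y + c(658, -1*2 + 9)/(-264106) = 448414/(-82506) + (197 - (-1*2 + 9))/(-264106) = 448414*(-1/82506) + (197 - (-2 + 9))*(-1/264106) = -224207/41253 + (197 - 1*7)*(-1/264106) = -224207/41253 + (197 - 7)*(-1/264106) = -224207/41253 + 190*(-1/264106) = -224207/41253 - 95/132053 = -29611126006/5447582409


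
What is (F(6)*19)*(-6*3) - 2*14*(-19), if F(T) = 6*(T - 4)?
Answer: -3572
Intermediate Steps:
F(T) = -24 + 6*T (F(T) = 6*(-4 + T) = -24 + 6*T)
(F(6)*19)*(-6*3) - 2*14*(-19) = ((-24 + 6*6)*19)*(-6*3) - 2*14*(-19) = ((-24 + 36)*19)*(-18) - 28*(-19) = (12*19)*(-18) - 1*(-532) = 228*(-18) + 532 = -4104 + 532 = -3572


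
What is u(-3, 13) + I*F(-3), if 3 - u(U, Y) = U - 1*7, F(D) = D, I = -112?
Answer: 349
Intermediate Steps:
u(U, Y) = 10 - U (u(U, Y) = 3 - (U - 1*7) = 3 - (U - 7) = 3 - (-7 + U) = 3 + (7 - U) = 10 - U)
u(-3, 13) + I*F(-3) = (10 - 1*(-3)) - 112*(-3) = (10 + 3) + 336 = 13 + 336 = 349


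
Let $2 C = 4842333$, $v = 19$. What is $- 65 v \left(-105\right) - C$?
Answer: $- \frac{4582983}{2} \approx -2.2915 \cdot 10^{6}$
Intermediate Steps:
$C = \frac{4842333}{2}$ ($C = \frac{1}{2} \cdot 4842333 = \frac{4842333}{2} \approx 2.4212 \cdot 10^{6}$)
$- 65 v \left(-105\right) - C = \left(-65\right) 19 \left(-105\right) - \frac{4842333}{2} = \left(-1235\right) \left(-105\right) - \frac{4842333}{2} = 129675 - \frac{4842333}{2} = - \frac{4582983}{2}$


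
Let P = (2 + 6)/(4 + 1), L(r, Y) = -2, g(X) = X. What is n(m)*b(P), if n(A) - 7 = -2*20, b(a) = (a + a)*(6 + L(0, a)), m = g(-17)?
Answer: -2112/5 ≈ -422.40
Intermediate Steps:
m = -17
P = 8/5 ≈ 1.6000
b(a) = 8*a (b(a) = (a + a)*(6 - 2) = (2*a)*4 = 8*a)
n(A) = -33 (n(A) = 7 - 2*20 = 7 - 40 = -33)
n(m)*b(P) = -264*8/5 = -33*64/5 = -2112/5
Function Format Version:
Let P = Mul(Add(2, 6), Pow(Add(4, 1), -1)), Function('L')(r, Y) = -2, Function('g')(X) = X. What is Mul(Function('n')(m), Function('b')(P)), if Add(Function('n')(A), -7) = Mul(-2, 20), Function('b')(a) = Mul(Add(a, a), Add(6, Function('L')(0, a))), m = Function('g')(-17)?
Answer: Rational(-2112, 5) ≈ -422.40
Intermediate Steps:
m = -17
P = Rational(8, 5) (P = Mul(8, Pow(5, -1)) = Mul(8, Rational(1, 5)) = Rational(8, 5) ≈ 1.6000)
Function('b')(a) = Mul(8, a) (Function('b')(a) = Mul(Add(a, a), Add(6, -2)) = Mul(Mul(2, a), 4) = Mul(8, a))
Function('n')(A) = -33 (Function('n')(A) = Add(7, Mul(-2, 20)) = Add(7, -40) = -33)
Mul(Function('n')(m), Function('b')(P)) = Mul(-33, Mul(8, Rational(8, 5))) = Mul(-33, Rational(64, 5)) = Rational(-2112, 5)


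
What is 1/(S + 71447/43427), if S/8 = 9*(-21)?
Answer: -43427/65590177 ≈ -0.00066210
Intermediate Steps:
S = -1512 (S = 8*(9*(-21)) = 8*(-189) = -1512)
1/(S + 71447/43427) = 1/(-1512 + 71447/43427) = 1/(-65590177/43427) = -43427/65590177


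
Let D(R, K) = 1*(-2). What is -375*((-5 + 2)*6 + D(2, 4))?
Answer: 7500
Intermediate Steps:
D(R, K) = -2
-375*((-5 + 2)*6 + D(2, 4)) = -375*((-5 + 2)*6 - 2) = -375*(-3*6 - 2) = -375*(-18 - 2) = -375*(-20) = 7500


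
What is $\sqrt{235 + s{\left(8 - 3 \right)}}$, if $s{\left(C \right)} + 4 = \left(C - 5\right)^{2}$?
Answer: $\sqrt{231} \approx 15.199$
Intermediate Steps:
$s{\left(C \right)} = -4 + \left(-5 + C\right)^{2}$ ($s{\left(C \right)} = -4 + \left(C - 5\right)^{2} = -4 + \left(-5 + C\right)^{2}$)
$\sqrt{235 + s{\left(8 - 3 \right)}} = \sqrt{235 - \left(4 - \left(-5 + \left(8 - 3\right)\right)^{2}\right)} = \sqrt{235 - \left(4 - \left(-5 + 5\right)^{2}\right)} = \sqrt{235 - \left(4 - 0^{2}\right)} = \sqrt{235 + \left(-4 + 0\right)} = \sqrt{235 - 4} = \sqrt{231}$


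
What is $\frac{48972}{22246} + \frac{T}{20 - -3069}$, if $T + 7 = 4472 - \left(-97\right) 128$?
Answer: $\frac{37629231}{4908421} \approx 7.6663$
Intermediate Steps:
$T = 16881$ ($T = -7 - \left(-4472 - 12416\right) = -7 + \left(4472 - -12416\right) = -7 + \left(4472 + 12416\right) = -7 + 16888 = 16881$)
$\frac{48972}{22246} + \frac{T}{20 - -3069} = \frac{48972}{22246} + \frac{16881}{20 - -3069} = 48972 \cdot \frac{1}{22246} + \frac{16881}{20 + 3069} = \frac{3498}{1589} + \frac{16881}{3089} = \frac{37629231}{4908421}$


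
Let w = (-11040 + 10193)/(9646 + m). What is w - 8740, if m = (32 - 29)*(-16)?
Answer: -83887367/9598 ≈ -8740.1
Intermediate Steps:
m = -48 (m = 3*(-16) = -48)
w = -847/9598 (w = (-11040 + 10193)/(9646 - 48) = -847/9598 ≈ -0.088248)
w - 8740 = -847/9598 - 8740 = -83887367/9598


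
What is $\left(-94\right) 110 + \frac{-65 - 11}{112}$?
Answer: $- \frac{289539}{28} \approx -10341.0$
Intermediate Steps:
$\left(-94\right) 110 + \frac{-65 - 11}{112} = -10340 + \left(-65 - 11\right) \frac{1}{112} = -10340 - \frac{19}{28} = - \frac{289539}{28}$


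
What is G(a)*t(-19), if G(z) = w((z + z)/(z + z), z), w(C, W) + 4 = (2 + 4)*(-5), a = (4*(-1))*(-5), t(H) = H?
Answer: 646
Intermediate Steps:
a = 20 (a = -4*(-5) = 20)
w(C, W) = -34 (w(C, W) = -4 + (2 + 4)*(-5) = -4 + 6*(-5) = -4 - 30 = -34)
G(z) = -34
G(a)*t(-19) = -34*(-19) = 646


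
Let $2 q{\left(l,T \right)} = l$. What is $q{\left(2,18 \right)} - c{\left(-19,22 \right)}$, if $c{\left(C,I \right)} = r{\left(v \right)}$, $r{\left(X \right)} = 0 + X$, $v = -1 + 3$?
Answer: $-1$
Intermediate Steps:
$v = 2$
$r{\left(X \right)} = X$
$q{\left(l,T \right)} = \frac{l}{2}$
$c{\left(C,I \right)} = 2$
$q{\left(2,18 \right)} - c{\left(-19,22 \right)} = \frac{1}{2} \cdot 2 - 2 = 1 - 2 = -1$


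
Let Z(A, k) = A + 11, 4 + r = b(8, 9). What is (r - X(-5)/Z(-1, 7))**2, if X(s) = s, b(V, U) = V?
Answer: 81/4 ≈ 20.250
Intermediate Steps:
r = 4 (r = -4 + 8 = 4)
Z(A, k) = 11 + A
(r - X(-5)/Z(-1, 7))**2 = (4 - (-5)/(11 - 1))**2 = (4 - (-5)/10)**2 = (4 - 1*(-1/2))**2 = (4 + 1/2)**2 = (9/2)**2 = 81/4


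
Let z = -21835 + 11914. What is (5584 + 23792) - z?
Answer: 39297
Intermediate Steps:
z = -9921
(5584 + 23792) - z = (5584 + 23792) - 1*(-9921) = 29376 + 9921 = 39297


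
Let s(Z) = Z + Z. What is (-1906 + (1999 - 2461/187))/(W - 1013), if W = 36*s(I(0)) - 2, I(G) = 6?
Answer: -14930/109021 ≈ -0.13695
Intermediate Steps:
s(Z) = 2*Z
W = 430 (W = 36*(2*6) - 2 = 36*12 - 2 = 432 - 2 = 430)
(-1906 + (1999 - 2461/187))/(W - 1013) = (-1906 + (1999 - 2461/187))/(430 - 1013) = (-1906 + (1999 - 2461*1/187))/(-583) = (-1906 + (1999 - 2461/187))*(-1/583) = (-1906 + 371352/187)*(-1/583) = (14930/187)*(-1/583) = -14930/109021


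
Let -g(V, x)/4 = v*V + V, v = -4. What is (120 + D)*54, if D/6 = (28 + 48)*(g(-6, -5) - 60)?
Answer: -3243888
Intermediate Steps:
g(V, x) = 12*V (g(V, x) = -4*(-4*V + V) = -(-12)*V = 12*V)
D = -60192 (D = 6*((28 + 48)*(12*(-6) - 60)) = 6*(76*(-72 - 60)) = 6*(76*(-132)) = 6*(-10032) = -60192)
(120 + D)*54 = (120 - 60192)*54 = -60072*54 = -3243888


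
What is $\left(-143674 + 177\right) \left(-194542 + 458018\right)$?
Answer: $-37808015572$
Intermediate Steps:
$\left(-143674 + 177\right) \left(-194542 + 458018\right) = \left(-143497\right) 263476 = -37808015572$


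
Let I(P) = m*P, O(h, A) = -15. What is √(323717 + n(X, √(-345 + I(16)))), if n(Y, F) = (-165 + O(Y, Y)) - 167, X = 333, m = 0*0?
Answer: 3*√35930 ≈ 568.66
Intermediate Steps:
m = 0
I(P) = 0 (I(P) = 0*P = 0)
n(Y, F) = -347 (n(Y, F) = (-165 - 15) - 167 = -180 - 167 = -347)
√(323717 + n(X, √(-345 + I(16)))) = √(323717 - 347) = √323370 = 3*√35930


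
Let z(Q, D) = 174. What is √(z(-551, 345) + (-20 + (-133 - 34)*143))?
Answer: I*√23727 ≈ 154.04*I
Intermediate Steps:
√(z(-551, 345) + (-20 + (-133 - 34)*143)) = √(174 + (-20 + (-133 - 34)*143)) = √(174 + (-20 - 167*143)) = √(174 + (-20 - 23881)) = √(174 - 23901) = √(-23727) = I*√23727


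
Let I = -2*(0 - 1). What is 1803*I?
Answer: 3606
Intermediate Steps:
I = 2 (I = -2*(-1) = 2)
1803*I = 1803*2 = 3606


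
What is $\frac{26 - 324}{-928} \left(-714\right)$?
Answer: $- \frac{53193}{232} \approx -229.28$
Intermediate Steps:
$\frac{26 - 324}{-928} \left(-714\right) = \left(26 - 324\right) \left(- \frac{1}{928}\right) \left(-714\right) = \left(-298\right) \left(- \frac{1}{928}\right) \left(-714\right) = \frac{149}{464} \left(-714\right) = - \frac{53193}{232}$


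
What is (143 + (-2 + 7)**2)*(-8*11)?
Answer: -14784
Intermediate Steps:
(143 + (-2 + 7)**2)*(-8*11) = (143 + 5**2)*(-88) = (143 + 25)*(-88) = 168*(-88) = -14784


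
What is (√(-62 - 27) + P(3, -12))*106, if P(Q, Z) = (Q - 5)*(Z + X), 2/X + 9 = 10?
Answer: 2120 + 106*I*√89 ≈ 2120.0 + 1000.0*I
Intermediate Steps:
X = 2 (X = 2/(-9 + 10) = 2/1 = 2*1 = 2)
P(Q, Z) = (-5 + Q)*(2 + Z) (P(Q, Z) = (Q - 5)*(Z + 2) = (-5 + Q)*(2 + Z))
(√(-62 - 27) + P(3, -12))*106 = (√(-62 - 27) + (-10 - 5*(-12) + 2*3 + 3*(-12)))*106 = (√(-89) + (-10 + 60 + 6 - 36))*106 = (I*√89 + 20)*106 = (20 + I*√89)*106 = 2120 + 106*I*√89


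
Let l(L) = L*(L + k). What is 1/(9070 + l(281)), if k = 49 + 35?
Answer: 1/111635 ≈ 8.9578e-6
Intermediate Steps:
k = 84
l(L) = L*(84 + L) (l(L) = L*(L + 84) = L*(84 + L))
1/(9070 + l(281)) = 1/(9070 + 281*(84 + 281)) = 1/(9070 + 281*365) = 1/(9070 + 102565) = 1/111635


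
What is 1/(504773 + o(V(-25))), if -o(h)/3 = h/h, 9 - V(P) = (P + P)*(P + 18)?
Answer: 1/504770 ≈ 1.9811e-6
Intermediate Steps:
V(P) = 9 - 2*P*(18 + P) (V(P) = 9 - (P + P)*(P + 18) = 9 - 2*P*(18 + P))
o(h) = -3 (o(h) = -3*h/h = -3*1 = -3)
1/(504773 + o(V(-25))) = 1/(504773 - 3) = 1/504770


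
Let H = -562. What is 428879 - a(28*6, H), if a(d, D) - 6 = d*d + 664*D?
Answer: 773817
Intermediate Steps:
a(d, D) = 6 + d² + 664*D (a(d, D) = 6 + (d*d + 664*D) = 6 + (d² + 664*D) = 6 + d² + 664*D)
428879 - a(28*6, H) = 428879 - (6 + (28*6)² + 664*(-562)) = 428879 - (6 + 168² - 373168) = 428879 - (6 + 28224 - 373168) = 428879 - 1*(-344938) = 428879 + 344938 = 773817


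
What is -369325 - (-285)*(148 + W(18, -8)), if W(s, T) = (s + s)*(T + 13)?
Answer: -275845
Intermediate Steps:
W(s, T) = 2*s*(13 + T) (W(s, T) = (2*s)*(13 + T) = 2*s*(13 + T))
-369325 - (-285)*(148 + W(18, -8)) = -369325 - (-285)*(148 + 2*18*(13 - 8)) = -369325 - (-285)*(148 + 2*18*5) = -369325 - (-285)*(148 + 180) = -369325 - (-285)*328 = -369325 - 1*(-93480) = -369325 + 93480 = -275845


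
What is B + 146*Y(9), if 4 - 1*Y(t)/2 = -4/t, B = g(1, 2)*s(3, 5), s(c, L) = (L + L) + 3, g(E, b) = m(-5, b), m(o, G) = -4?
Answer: 11212/9 ≈ 1245.8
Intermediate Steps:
g(E, b) = -4
s(c, L) = 3 + 2*L (s(c, L) = 2*L + 3 = 3 + 2*L)
B = -52 (B = -4*(3 + 2*5) = -4*(3 + 10) = -4*13 = -52)
Y(t) = 8 + 8/t (Y(t) = 8 - (-8)/t = 8 + 8/t)
B + 146*Y(9) = -52 + 146*(8 + 8/9) = -52 + 146*(80/9) = -52 + 11680/9 = 11212/9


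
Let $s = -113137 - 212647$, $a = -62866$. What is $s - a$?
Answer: $-262918$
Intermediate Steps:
$s = -325784$ ($s = -113137 - 212647 = -325784$)
$s - a = -325784 - -62866 = -325784 + 62866 = -262918$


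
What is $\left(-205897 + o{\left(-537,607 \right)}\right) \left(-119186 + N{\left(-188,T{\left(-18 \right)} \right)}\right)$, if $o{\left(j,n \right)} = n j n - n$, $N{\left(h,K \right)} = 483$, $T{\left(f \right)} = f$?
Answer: $23510745528751$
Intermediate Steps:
$o{\left(j,n \right)} = - n + j n^{2}$ ($o{\left(j,n \right)} = j n n - n = j n^{2} - n = - n + j n^{2}$)
$\left(-205897 + o{\left(-537,607 \right)}\right) \left(-119186 + N{\left(-188,T{\left(-18 \right)} \right)}\right) = \left(-205897 + 607 \left(-1 - 325959\right)\right) \left(-119186 + 483\right) = \left(-205897 + 607 \left(-1 - 325959\right)\right) \left(-118703\right) = \left(-205897 + 607 \left(-325960\right)\right) \left(-118703\right) = \left(-205897 - 197857720\right) \left(-118703\right) = \left(-198063617\right) \left(-118703\right) = 23510745528751$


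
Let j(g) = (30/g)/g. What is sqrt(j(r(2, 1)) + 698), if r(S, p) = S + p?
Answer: 2*sqrt(1578)/3 ≈ 26.483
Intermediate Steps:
j(g) = 30/g**2
sqrt(j(r(2, 1)) + 698) = sqrt(30/(2 + 1)**2 + 698) = sqrt(30/3**2 + 698) = sqrt(30*(1/9) + 698) = sqrt(10/3 + 698) = sqrt(2104/3) = 2*sqrt(1578)/3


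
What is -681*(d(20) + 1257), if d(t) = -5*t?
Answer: -787917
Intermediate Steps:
-681*(d(20) + 1257) = -681*(-5*20 + 1257) = -681*(-100 + 1257) = -681*1157 = -787917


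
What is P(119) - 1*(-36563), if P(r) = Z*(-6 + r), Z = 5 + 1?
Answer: 37241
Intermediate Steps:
Z = 6
P(r) = -36 + 6*r (P(r) = 6*(-6 + r) = -36 + 6*r)
P(119) - 1*(-36563) = (-36 + 6*119) - 1*(-36563) = (-36 + 714) + 36563 = 678 + 36563 = 37241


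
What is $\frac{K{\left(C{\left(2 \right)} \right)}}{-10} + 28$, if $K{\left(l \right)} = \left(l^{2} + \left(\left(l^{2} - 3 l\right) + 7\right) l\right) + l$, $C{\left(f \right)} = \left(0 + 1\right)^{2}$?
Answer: $\frac{273}{10} \approx 27.3$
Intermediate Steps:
$C{\left(f \right)} = 1$ ($C{\left(f \right)} = 1^{2} = 1$)
$K{\left(l \right)} = l + l^{2} + l \left(7 + l^{2} - 3 l\right)$ ($K{\left(l \right)} = \left(l^{2} + \left(7 + l^{2} - 3 l\right) l\right) + l = \left(l^{2} + l \left(7 + l^{2} - 3 l\right)\right) + l = l + l^{2} + l \left(7 + l^{2} - 3 l\right)$)
$\frac{K{\left(C{\left(2 \right)} \right)}}{-10} + 28 = \frac{1 \left(8 + 1^{2} - 2\right)}{-10} + 28 = 1 \left(8 + 1 - 2\right) \left(- \frac{1}{10}\right) + 28 = 1 \cdot 7 \left(- \frac{1}{10}\right) + 28 = 7 \left(- \frac{1}{10}\right) + 28 = - \frac{7}{10} + 28 = \frac{273}{10}$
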